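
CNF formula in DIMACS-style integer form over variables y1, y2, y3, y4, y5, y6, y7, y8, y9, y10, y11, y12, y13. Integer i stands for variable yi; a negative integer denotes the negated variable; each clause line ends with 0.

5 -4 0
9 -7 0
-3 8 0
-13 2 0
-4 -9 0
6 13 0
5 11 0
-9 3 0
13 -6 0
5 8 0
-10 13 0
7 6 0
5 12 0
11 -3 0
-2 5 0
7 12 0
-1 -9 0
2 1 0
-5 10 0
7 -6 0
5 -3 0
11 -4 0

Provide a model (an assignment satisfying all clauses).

y1=F  y2=T  y3=T  y4=F  y5=T  y6=F  y7=T  y8=T  y9=T  y10=T  y11=T  y12=F  y13=T

y4 occurs only negated in the remaining clauses — set y4 = False.
Pure literal: y8 appears only positively; assign y8 = True.
Try y1 = False.
  then y2 is forced to True.
  then y5 is forced to True.
  then y10 is forced to True.
  then y13 is forced to True.
The remaining clauses are satisfied by y3 = True, y6 = False, y7 = True, y9 = True, y11 = True, y12 = False.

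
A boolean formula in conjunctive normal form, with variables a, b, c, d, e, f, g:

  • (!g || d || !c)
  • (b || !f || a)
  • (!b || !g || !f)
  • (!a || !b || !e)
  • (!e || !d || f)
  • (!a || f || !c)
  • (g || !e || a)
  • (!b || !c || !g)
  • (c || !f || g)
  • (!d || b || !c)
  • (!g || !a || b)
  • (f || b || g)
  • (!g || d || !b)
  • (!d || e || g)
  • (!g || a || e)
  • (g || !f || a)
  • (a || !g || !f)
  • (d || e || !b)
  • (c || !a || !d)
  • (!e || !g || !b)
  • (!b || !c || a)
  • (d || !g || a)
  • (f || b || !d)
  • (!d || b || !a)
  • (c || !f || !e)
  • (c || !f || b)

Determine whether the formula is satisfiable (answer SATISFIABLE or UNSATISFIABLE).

Try a = True.
The remaining clauses are satisfied by b = False, c = True, d = False, e = False, f = True, g = False.
So a=True, b=False, c=True, d=False, e=False, f=True, g=False is a satisfying assignment.

SATISFIABLE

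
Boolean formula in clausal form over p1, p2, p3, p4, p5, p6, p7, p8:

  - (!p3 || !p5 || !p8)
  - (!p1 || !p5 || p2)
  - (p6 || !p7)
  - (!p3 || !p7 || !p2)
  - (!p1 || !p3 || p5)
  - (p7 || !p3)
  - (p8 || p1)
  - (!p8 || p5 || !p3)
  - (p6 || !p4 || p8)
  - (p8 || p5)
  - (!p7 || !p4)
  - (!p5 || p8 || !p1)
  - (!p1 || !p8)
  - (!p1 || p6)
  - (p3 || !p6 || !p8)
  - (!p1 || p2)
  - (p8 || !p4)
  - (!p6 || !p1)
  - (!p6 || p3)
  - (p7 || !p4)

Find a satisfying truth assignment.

p1=F, p2=T, p3=F, p4=F, p5=T, p6=F, p7=F, p8=T

Pure literal: p4 appears only negated; assign p4 = False.
Branch on p1: take p1 = False.
  then p8 is forced to True.
The remaining clauses are satisfied by p2 = True, p3 = False, p5 = True, p6 = False, p7 = False.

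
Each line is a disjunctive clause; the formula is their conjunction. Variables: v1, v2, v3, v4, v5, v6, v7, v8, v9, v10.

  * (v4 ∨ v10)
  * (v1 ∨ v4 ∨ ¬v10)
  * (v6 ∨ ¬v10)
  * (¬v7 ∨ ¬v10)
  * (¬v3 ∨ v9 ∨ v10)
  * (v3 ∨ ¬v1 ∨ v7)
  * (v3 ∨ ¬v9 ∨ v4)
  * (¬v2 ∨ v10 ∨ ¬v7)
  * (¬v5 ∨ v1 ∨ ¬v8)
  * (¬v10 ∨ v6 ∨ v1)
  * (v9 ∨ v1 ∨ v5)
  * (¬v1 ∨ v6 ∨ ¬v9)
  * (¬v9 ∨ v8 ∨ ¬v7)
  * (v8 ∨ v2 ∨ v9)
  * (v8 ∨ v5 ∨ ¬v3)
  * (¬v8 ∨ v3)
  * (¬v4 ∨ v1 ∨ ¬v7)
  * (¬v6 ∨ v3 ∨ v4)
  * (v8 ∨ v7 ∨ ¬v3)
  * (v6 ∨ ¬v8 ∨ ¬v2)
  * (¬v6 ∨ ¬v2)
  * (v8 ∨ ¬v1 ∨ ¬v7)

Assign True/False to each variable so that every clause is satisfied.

Try v1 = False.
Branch on v2: take v2 = False.
Try v3 = True.
For the remaining variables, v4 = True, v5 = False, v6 = True, v7 = False, v8 = True, v9 = True, v10 = True works.

v1 = F, v2 = F, v3 = T, v4 = T, v5 = F, v6 = T, v7 = F, v8 = T, v9 = T, v10 = T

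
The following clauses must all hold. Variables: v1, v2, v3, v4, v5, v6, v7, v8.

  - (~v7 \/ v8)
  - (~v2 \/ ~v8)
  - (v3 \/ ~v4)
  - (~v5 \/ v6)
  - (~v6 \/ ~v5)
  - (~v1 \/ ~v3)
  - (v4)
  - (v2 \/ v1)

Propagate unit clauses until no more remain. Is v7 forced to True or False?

Unit clause (v4) sets v4 = True.
(~v4 \/ v3): since v4 = True, the clause reduces to (v3). v3 = True.
From (~v3 \/ ~v1) and v3 = True: v1 = False.
(v1 \/ v2): since v1 = False, the clause reduces to (v2). v2 = True.
From (~v2 \/ ~v8) and v2 = True: v8 = False.
From (v8 \/ ~v7) and v8 = False: v7 = False.

False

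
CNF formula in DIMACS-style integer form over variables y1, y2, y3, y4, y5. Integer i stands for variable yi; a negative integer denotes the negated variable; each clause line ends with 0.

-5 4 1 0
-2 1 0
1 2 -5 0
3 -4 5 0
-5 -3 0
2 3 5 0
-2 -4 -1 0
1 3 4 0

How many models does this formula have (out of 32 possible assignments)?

Case analysis on y1 and y5:
  y1=T, y5=T: remaining (y2,y3,y4) ∈ {(F,F,F); (F,F,T); (T,F,F)} — 3.
  y1=T, y5=F: remaining (y2,y3,y4) ∈ {(F,T,F); (F,T,T); (T,F,F); (T,T,F)} — 4.
  y1=F, y5=T: a clause becomes empty — 0.
  y1=F, y5=F: remaining (y2,y3,y4) ∈ {(F,T,F); (F,T,T)} — 2.
Total: 3 + 4 + 0 + 2 = 9.

9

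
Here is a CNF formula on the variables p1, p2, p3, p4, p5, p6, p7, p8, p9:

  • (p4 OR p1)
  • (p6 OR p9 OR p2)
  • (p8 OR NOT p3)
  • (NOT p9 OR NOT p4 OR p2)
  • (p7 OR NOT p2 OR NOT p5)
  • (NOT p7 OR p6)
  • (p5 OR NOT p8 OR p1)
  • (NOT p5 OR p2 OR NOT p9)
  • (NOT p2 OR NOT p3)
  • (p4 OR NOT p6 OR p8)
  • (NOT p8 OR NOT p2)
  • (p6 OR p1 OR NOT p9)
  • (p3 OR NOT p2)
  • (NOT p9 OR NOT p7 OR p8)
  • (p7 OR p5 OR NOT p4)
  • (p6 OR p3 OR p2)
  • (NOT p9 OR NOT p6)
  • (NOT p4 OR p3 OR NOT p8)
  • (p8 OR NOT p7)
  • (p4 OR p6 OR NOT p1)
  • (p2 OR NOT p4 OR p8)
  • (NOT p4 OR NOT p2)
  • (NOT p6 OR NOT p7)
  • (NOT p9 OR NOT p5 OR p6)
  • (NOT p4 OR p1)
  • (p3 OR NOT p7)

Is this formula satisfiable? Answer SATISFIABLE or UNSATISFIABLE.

Try p1 = True.
Set p2 = False and propagate.
For the remaining variables, p3 = True, p4 = False, p5 = True, p6 = True, p7 = False, p8 = True, p9 = False works.
So p1=True  p2=False  p3=True  p4=False  p5=True  p6=True  p7=False  p8=True  p9=False is a satisfying assignment.

SATISFIABLE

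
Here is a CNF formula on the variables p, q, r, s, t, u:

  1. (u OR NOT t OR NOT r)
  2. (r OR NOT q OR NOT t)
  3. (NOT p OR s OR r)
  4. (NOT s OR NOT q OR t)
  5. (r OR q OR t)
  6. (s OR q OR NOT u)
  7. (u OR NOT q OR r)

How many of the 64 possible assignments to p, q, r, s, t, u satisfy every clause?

Case analysis on q and r:
  q=T, r=T: p free; 4 ways for (s,t,u) × 2^1 = 8.
  q=T, r=F: remaining (p,s,t,u) ∈ {(F,F,F,T)} — 1.
  q=F, r=T: p free; 4 ways for (s,t,u) × 2^1 = 8.
  q=F, r=F: 5 of the 16 assignments to (p,s,t,u) work.
Total: 8 + 1 + 8 + 5 = 22.

22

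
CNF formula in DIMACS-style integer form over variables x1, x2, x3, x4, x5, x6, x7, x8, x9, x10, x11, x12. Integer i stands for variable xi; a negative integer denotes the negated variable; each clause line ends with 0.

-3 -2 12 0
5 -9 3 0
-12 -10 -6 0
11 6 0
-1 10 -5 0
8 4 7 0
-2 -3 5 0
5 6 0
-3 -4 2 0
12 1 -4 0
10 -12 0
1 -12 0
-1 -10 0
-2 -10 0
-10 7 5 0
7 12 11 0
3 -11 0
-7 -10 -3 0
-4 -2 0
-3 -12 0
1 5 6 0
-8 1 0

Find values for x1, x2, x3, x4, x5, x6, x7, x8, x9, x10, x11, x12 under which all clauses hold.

x1 = True, x2 = False, x3 = False, x4 = False, x5 = False, x6 = True, x7 = True, x8 = True, x9 = False, x10 = False, x11 = False, x12 = False

x9 occurs only negated in the remaining clauses — set x9 = False.
Branch on x1: take x1 = True.
  then x10 is forced to False.
  then x5 is forced to False.
  then x6 is forced to True.
  then x12 is forced to False.
Set x2 = False and propagate.
The remaining clauses are satisfied by x3 = False, x4 = False, x7 = True, x8 = True, x11 = False.
Every clause has at least one true literal under this assignment.
Check each clause:
  1. (¬x2 ∨ x12 ∨ ¬x3) — ¬x3 is true.
  2. (¬x9 ∨ x3 ∨ x5) — ¬x9 is true.
  3. (¬x12 ∨ ¬x6 ∨ ¬x10) — ¬x12 is true.
  4. (x11 ∨ x6) — x6 is true.
  5. (x10 ∨ ¬x5 ∨ ¬x1) — ¬x5 is true.
  6. (x4 ∨ x8 ∨ x7) — x8 is true.
  7. (¬x2 ∨ ¬x3 ∨ x5) — ¬x3 is true.
  8. (x6 ∨ x5) — x6 is true.
  9. (¬x3 ∨ ¬x4 ∨ x2) — ¬x4 is true.
  10. (¬x4 ∨ x12 ∨ x1) — x1 is true.
  11. (x10 ∨ ¬x12) — ¬x12 is true.
  12. (¬x12 ∨ x1) — x1 is true.
  13. (¬x10 ∨ ¬x1) — ¬x10 is true.
  14. (¬x2 ∨ ¬x10) — ¬x2 is true.
  15. (x5 ∨ x7 ∨ ¬x10) — ¬x10 is true.
  16. (x11 ∨ x12 ∨ x7) — x7 is true.
  17. (x3 ∨ ¬x11) — ¬x11 is true.
  18. (¬x7 ∨ ¬x3 ∨ ¬x10) — ¬x3 is true.
  19. (¬x4 ∨ ¬x2) — ¬x4 is true.
  20. (¬x12 ∨ ¬x3) — ¬x12 is true.
  21. (x5 ∨ x1 ∨ x6) — x1 is true.
  22. (¬x8 ∨ x1) — x1 is true.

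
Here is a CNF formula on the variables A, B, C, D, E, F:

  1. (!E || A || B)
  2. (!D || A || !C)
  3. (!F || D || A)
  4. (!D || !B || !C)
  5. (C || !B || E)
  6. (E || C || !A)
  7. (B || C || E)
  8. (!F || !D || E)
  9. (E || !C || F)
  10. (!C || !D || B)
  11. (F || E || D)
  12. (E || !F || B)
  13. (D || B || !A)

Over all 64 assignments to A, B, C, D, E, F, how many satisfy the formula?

13

Split on E, then B.
  E=T, B=T: 10 of the 16 assignments to (A,C,D,F) work.
  E=T, B=F: remaining (A,C,D,F) ∈ {(T,F,T,F); (T,F,T,T)} — 2.
  E=F, B=T: remaining (A,C,D,F) ∈ {(T,T,F,T)} — 1.
  E=F, B=F: a clause becomes empty — 0.
Total: 10 + 2 + 1 + 0 = 13.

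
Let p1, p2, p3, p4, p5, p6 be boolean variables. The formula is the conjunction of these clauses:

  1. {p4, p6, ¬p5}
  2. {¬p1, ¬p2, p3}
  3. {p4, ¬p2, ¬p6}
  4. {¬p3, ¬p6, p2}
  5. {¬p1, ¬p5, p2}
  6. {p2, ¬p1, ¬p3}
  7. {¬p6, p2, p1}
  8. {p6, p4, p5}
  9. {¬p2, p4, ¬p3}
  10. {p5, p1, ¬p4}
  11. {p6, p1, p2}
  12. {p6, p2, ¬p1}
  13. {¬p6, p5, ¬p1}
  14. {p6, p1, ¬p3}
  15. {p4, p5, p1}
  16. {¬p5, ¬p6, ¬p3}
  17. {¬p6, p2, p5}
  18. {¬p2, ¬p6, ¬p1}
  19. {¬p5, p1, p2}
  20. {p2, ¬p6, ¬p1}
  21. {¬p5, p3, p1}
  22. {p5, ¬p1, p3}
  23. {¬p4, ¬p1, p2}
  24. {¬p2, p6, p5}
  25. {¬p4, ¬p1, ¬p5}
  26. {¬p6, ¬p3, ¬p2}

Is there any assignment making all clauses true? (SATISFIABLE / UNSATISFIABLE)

UNSATISFIABLE

p1 = True:
  p2 = True:
    propagation gives p3=True, p4=True, p6=False, p5=True; an empty clause results — contradiction.
  p2 = False:
    propagation gives p5=False, p3=False; an empty clause results — contradiction.
p1 = False:
  p6 = True:
    propagation gives p2=True, p4=True, p5=True, p3=False; an empty clause results — contradiction.
  p6 = False:
    propagation gives p2=True, p3=False, p5=False; an empty clause results — contradiction.
Every branch closes, so no satisfying assignment exists.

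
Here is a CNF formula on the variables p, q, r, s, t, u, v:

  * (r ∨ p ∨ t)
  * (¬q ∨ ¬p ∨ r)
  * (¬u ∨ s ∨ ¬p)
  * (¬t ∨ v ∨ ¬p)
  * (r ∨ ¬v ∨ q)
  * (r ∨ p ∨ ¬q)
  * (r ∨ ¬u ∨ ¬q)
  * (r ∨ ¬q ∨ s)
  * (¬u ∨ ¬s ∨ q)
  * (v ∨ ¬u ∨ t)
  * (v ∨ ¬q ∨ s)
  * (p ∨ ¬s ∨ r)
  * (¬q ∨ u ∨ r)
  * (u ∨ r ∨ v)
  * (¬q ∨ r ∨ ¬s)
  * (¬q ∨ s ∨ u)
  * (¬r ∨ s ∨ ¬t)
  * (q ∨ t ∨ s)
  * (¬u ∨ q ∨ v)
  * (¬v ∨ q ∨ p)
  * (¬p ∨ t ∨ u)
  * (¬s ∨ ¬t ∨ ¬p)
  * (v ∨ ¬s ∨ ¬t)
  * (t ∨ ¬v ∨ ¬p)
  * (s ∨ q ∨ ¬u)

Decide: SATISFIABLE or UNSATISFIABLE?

Try p = False.
Try q = True.
  then r is forced to True.
Branch on s: take s = True.
For the remaining variables, t = False, u = False, v = True works.
So p=F  q=T  r=T  s=T  t=F  u=F  v=T is a satisfying assignment.

SATISFIABLE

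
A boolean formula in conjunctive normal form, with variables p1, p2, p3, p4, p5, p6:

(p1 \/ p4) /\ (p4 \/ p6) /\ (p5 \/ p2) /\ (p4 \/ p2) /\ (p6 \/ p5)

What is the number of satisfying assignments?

24

Split on p4, then p2.
  p4=1, p2=1: p1, p3 free; 3 ways for (p5,p6) × 2^2 = 12.
  p4=1, p2=0: forces p5=1; p1, p3, p6 free → 2^3 = 8.
  p4=0, p2=1: remaining (p1,p3,p5,p6) ∈ {(1,0,0,1); (1,0,1,1); (1,1,0,1); (1,1,1,1)} — 4.
  p4=0, p2=0: a clause becomes empty — 0.
Total: 12 + 8 + 4 + 0 = 24.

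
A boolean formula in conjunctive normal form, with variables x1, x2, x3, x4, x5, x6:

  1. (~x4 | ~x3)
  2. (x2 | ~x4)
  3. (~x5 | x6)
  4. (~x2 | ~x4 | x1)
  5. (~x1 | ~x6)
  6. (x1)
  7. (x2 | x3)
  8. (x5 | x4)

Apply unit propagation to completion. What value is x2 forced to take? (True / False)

True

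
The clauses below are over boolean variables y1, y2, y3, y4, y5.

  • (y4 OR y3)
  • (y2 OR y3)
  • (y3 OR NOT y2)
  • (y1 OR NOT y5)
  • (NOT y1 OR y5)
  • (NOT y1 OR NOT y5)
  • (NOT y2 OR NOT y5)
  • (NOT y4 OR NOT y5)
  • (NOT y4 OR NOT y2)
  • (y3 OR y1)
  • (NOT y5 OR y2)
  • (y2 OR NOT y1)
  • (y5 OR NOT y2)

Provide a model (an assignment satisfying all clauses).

y1=0, y2=0, y3=1, y4=0, y5=0

Pure literal: y3 appears only positively; assign y3 = True.
Try y1 = False.
  then y5 is forced to False.
  then y2 is forced to False.
y4 is now unconstrained; take y4 = False.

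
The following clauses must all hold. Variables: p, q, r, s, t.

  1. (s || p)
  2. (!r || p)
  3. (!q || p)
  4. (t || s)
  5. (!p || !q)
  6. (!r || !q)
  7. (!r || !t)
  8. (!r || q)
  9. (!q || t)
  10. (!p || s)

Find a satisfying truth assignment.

p=F, q=F, r=F, s=T, t=T

Pure literal: r appears only negated; assign r = False.
s occurs only positively in the remaining clauses — set s = True.
Set p = False and propagate.
  then q is forced to False.
t is now unconstrained; take t = True.
Every clause has at least one true literal under this assignment.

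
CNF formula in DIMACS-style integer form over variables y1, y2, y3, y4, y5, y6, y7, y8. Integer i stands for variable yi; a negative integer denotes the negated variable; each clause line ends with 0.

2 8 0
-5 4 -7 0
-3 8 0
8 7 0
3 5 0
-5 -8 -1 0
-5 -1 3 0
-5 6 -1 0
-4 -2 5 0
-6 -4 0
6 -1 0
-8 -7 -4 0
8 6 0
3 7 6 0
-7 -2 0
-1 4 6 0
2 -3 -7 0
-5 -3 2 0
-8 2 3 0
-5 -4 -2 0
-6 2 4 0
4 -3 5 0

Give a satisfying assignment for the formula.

y1 occurs only negated in the remaining clauses — set y1 = False.
Try y2 = True.
  then y7 is forced to False.
  then y8 is forced to True.
Set y3 = False and propagate.
  then y5 is forced to True.
  then y6 is forced to True.
  then y4 is forced to False.

y1=F  y2=T  y3=F  y4=F  y5=T  y6=T  y7=F  y8=T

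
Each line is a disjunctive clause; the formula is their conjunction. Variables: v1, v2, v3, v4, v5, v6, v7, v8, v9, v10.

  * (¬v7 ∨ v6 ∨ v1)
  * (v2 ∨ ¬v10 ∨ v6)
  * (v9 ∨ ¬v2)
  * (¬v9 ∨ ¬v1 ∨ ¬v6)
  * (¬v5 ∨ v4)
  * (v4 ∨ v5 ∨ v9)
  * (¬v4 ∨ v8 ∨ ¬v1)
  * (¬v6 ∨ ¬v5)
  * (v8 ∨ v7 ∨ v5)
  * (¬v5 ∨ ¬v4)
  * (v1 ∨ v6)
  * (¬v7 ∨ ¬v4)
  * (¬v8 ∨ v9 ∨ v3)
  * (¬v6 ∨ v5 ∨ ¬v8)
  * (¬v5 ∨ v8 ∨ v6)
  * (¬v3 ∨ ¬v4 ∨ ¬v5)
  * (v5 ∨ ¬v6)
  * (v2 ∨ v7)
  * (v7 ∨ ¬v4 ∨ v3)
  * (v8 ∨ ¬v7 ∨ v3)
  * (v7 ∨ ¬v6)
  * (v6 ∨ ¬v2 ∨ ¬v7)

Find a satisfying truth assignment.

v1=T, v2=T, v3=T, v4=F, v5=F, v6=F, v7=F, v8=T, v9=T, v10=T

Check each clause:
  1. (¬v7 ∨ v1 ∨ v6) — v1 is true.
  2. (v2 ∨ v6 ∨ ¬v10) — v2 is true.
  3. (v9 ∨ ¬v2) — v9 is true.
  4. (¬v1 ∨ ¬v6 ∨ ¬v9) — ¬v6 is true.
  5. (v4 ∨ ¬v5) — ¬v5 is true.
  6. (v4 ∨ v5 ∨ v9) — v9 is true.
  7. (v8 ∨ ¬v1 ∨ ¬v4) — v8 is true.
  8. (¬v5 ∨ ¬v6) — ¬v6 is true.
  9. (v8 ∨ v5 ∨ v7) — v8 is true.
  10. (¬v4 ∨ ¬v5) — ¬v5 is true.
  11. (v1 ∨ v6) — v1 is true.
  12. (¬v4 ∨ ¬v7) — ¬v7 is true.
  13. (v9 ∨ ¬v8 ∨ v3) — v9 is true.
  14. (v5 ∨ ¬v8 ∨ ¬v6) — ¬v6 is true.
  15. (v6 ∨ v8 ∨ ¬v5) — v8 is true.
  16. (¬v4 ∨ ¬v3 ∨ ¬v5) — ¬v5 is true.
  17. (v5 ∨ ¬v6) — ¬v6 is true.
  18. (v7 ∨ v2) — v2 is true.
  19. (v3 ∨ v7 ∨ ¬v4) — v3 is true.
  20. (¬v7 ∨ v3 ∨ v8) — v8 is true.
  21. (¬v6 ∨ v7) — ¬v6 is true.
  22. (v6 ∨ ¬v2 ∨ ¬v7) — ¬v7 is true.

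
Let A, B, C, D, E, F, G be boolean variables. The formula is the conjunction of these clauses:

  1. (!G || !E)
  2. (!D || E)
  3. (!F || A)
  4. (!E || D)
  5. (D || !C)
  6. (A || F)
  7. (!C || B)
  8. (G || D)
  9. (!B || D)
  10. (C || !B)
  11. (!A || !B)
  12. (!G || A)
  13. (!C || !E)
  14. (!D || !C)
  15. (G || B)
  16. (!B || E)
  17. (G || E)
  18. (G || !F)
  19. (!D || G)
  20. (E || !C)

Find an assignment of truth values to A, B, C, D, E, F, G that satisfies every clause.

A=True, B=False, C=False, D=False, E=False, F=False, G=True

Branch on A: take A = True.
  then B is forced to False.
  then C is forced to False.
  then G is forced to True.
  then E is forced to False.
  then D is forced to False.
F is now unconstrained; take F = False.
Every clause has at least one true literal under this assignment.
Check each clause:
  1. (!G || !E) — !E is true.
  2. (!D || E) — !D is true.
  3. (A || !F) — A is true.
  4. (!E || D) — !E is true.
  5. (D || !C) — !C is true.
  6. (A || F) — A is true.
  7. (!C || B) — !C is true.
  8. (G || D) — G is true.
  9. (!B || D) — !B is true.
  10. (C || !B) — !B is true.
  11. (!B || !A) — !B is true.
  12. (!G || A) — A is true.
  13. (!C || !E) — !E is true.
  14. (!C || !D) — !D is true.
  15. (G || B) — G is true.
  16. (E || !B) — !B is true.
  17. (G || E) — G is true.
  18. (G || !F) — !F is true.
  19. (G || !D) — !D is true.
  20. (!C || E) — !C is true.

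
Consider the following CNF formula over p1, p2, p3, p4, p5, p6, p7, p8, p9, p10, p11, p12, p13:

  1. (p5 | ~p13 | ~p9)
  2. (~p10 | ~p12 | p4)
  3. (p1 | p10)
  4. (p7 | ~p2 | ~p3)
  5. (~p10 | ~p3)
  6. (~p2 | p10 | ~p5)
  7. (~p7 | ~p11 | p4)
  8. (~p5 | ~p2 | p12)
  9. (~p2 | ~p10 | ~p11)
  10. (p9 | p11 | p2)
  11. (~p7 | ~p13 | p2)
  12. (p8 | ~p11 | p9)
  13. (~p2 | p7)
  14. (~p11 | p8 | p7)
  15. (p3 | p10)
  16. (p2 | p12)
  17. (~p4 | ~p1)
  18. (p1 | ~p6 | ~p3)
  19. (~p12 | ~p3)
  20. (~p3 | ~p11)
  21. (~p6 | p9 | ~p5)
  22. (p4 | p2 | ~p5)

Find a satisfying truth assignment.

p1 = False, p2 = False, p3 = False, p4 = True, p5 = False, p6 = False, p7 = True, p8 = True, p9 = False, p10 = True, p11 = True, p12 = True, p13 = False

Check each clause:
  1. (p5 | ~p13 | ~p9) — ~p13 is true.
  2. (~p10 | p4 | ~p12) — p4 is true.
  3. (p1 | p10) — p10 is true.
  4. (~p3 | p7 | ~p2) — ~p3 is true.
  5. (~p3 | ~p10) — ~p3 is true.
  6. (p10 | ~p5 | ~p2) — p10 is true.
  7. (~p11 | ~p7 | p4) — p4 is true.
  8. (~p5 | p12 | ~p2) — ~p5 is true.
  9. (~p11 | ~p10 | ~p2) — ~p2 is true.
  10. (p2 | p9 | p11) — p11 is true.
  11. (~p13 | ~p7 | p2) — ~p13 is true.
  12. (p8 | ~p11 | p9) — p8 is true.
  13. (~p2 | p7) — ~p2 is true.
  14. (p7 | p8 | ~p11) — p8 is true.
  15. (p10 | p3) — p10 is true.
  16. (p12 | p2) — p12 is true.
  17. (~p1 | ~p4) — ~p1 is true.
  18. (~p3 | p1 | ~p6) — ~p6 is true.
  19. (~p3 | ~p12) — ~p3 is true.
  20. (~p11 | ~p3) — ~p3 is true.
  21. (p9 | ~p6 | ~p5) — ~p6 is true.
  22. (p4 | p2 | ~p5) — ~p5 is true.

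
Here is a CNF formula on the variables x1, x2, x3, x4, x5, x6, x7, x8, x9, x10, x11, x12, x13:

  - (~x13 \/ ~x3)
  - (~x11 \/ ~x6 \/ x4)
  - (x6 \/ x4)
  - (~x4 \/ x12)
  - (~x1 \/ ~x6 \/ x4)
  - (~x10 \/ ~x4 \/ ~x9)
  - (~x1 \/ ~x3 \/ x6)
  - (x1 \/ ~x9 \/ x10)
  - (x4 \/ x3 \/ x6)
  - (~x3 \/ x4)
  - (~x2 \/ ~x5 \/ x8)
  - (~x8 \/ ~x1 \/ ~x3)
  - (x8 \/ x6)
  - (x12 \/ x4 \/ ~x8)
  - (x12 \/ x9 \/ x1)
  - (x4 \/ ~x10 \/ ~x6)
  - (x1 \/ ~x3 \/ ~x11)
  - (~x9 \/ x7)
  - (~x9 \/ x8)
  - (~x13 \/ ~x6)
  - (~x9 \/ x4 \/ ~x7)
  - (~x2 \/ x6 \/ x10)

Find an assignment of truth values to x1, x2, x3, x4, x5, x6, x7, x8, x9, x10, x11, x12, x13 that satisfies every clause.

x1=0  x2=1  x3=1  x4=1  x5=1  x6=0  x7=0  x8=1  x9=0  x10=1  x11=0  x12=1  x13=0

Check each clause:
  1. (~x3 \/ ~x13) — ~x13 is true.
  2. (~x6 \/ ~x11 \/ x4) — ~x6 is true.
  3. (x6 \/ x4) — x4 is true.
  4. (~x4 \/ x12) — x12 is true.
  5. (~x6 \/ x4 \/ ~x1) — ~x6 is true.
  6. (~x4 \/ ~x10 \/ ~x9) — ~x9 is true.
  7. (x6 \/ ~x3 \/ ~x1) — ~x1 is true.
  8. (~x9 \/ x1 \/ x10) — x10 is true.
  9. (x3 \/ x6 \/ x4) — x3 is true.
  10. (x4 \/ ~x3) — x4 is true.
  11. (~x2 \/ ~x5 \/ x8) — x8 is true.
  12. (~x8 \/ ~x1 \/ ~x3) — ~x1 is true.
  13. (x6 \/ x8) — x8 is true.
  14. (x4 \/ x12 \/ ~x8) — x12 is true.
  15. (x1 \/ x12 \/ x9) — x12 is true.
  16. (~x10 \/ ~x6 \/ x4) — ~x6 is true.
  17. (~x11 \/ x1 \/ ~x3) — ~x11 is true.
  18. (~x9 \/ x7) — ~x9 is true.
  19. (x8 \/ ~x9) — x8 is true.
  20. (~x6 \/ ~x13) — ~x6 is true.
  21. (x4 \/ ~x9 \/ ~x7) — ~x7 is true.
  22. (~x2 \/ x10 \/ x6) — x10 is true.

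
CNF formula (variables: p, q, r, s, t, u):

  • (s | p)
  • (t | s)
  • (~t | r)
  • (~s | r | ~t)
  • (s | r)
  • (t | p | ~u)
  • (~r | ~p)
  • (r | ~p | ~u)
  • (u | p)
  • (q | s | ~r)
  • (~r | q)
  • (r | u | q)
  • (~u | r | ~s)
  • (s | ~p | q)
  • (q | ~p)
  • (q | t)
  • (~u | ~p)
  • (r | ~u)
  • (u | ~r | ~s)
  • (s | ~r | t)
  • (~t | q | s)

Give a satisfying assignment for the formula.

p=True, q=True, r=False, s=True, t=False, u=False

q occurs only positively in the remaining clauses — set q = True.
Set p = True and propagate.
  then r is forced to False.
  then t is forced to False.
  then s is forced to True.
  then u is forced to False.
Every clause has at least one true literal under this assignment.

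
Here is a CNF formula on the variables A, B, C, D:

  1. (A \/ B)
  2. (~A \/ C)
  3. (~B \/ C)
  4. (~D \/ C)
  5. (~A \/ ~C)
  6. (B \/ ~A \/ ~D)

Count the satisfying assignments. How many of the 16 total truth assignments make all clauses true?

Satisfying assignments:
  A=F B=T C=T D=F
  A=F B=T C=T D=T
That's 2 in total.

2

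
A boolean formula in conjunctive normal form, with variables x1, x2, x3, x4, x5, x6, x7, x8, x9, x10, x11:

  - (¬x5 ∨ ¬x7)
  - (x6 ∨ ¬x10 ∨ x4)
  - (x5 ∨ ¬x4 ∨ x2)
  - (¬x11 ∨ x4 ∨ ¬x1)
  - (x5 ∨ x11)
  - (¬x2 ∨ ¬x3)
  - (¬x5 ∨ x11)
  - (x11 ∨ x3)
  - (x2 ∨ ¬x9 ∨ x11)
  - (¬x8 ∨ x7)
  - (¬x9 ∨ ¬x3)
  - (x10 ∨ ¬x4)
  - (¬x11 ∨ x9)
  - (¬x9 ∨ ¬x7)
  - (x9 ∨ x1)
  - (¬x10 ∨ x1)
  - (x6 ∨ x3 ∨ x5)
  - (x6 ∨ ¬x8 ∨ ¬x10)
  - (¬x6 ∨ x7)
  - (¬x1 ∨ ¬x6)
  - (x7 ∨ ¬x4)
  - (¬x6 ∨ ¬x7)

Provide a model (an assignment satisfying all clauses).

x1=F, x2=F, x3=F, x4=F, x5=T, x6=F, x7=F, x8=F, x9=T, x10=F, x11=T

Check each clause:
  1. (¬x7 ∨ ¬x5) — ¬x7 is true.
  2. (x4 ∨ x6 ∨ ¬x10) — ¬x10 is true.
  3. (¬x4 ∨ x5 ∨ x2) — ¬x4 is true.
  4. (¬x1 ∨ x4 ∨ ¬x11) — ¬x1 is true.
  5. (x5 ∨ x11) — x11 is true.
  6. (¬x3 ∨ ¬x2) — ¬x3 is true.
  7. (x11 ∨ ¬x5) — x11 is true.
  8. (x3 ∨ x11) — x11 is true.
  9. (x11 ∨ x2 ∨ ¬x9) — x11 is true.
  10. (x7 ∨ ¬x8) — ¬x8 is true.
  11. (¬x3 ∨ ¬x9) — ¬x3 is true.
  12. (x10 ∨ ¬x4) — ¬x4 is true.
  13. (x9 ∨ ¬x11) — x9 is true.
  14. (¬x7 ∨ ¬x9) — ¬x7 is true.
  15. (x9 ∨ x1) — x9 is true.
  16. (¬x10 ∨ x1) — ¬x10 is true.
  17. (x5 ∨ x6 ∨ x3) — x5 is true.
  18. (¬x10 ∨ x6 ∨ ¬x8) — ¬x8 is true.
  19. (x7 ∨ ¬x6) — ¬x6 is true.
  20. (¬x1 ∨ ¬x6) — ¬x6 is true.
  21. (x7 ∨ ¬x4) — ¬x4 is true.
  22. (¬x7 ∨ ¬x6) — ¬x7 is true.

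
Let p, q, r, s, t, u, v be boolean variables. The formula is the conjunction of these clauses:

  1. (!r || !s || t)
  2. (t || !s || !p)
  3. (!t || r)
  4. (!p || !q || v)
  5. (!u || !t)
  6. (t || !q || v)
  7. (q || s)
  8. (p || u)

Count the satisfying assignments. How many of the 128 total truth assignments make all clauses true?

Case analysis on t and p:
  t=1, p=1: remaining (q,r,s,u,v) ∈ {(0,1,1,0,0); (0,1,1,0,1); (1,1,0,0,1); (1,1,1,0,1)} — 4.
  t=1, p=0: a clause becomes empty — 0.
  t=0, p=1: remaining (q,r,s,u,v) ∈ {(1,0,0,0,1); (1,0,0,1,1); (1,1,0,0,1); (1,1,0,1,1)} — 4.
  t=0, p=0: 5 of the 32 assignments to (q,r,s,u,v) work.
Total: 4 + 0 + 4 + 5 = 13.

13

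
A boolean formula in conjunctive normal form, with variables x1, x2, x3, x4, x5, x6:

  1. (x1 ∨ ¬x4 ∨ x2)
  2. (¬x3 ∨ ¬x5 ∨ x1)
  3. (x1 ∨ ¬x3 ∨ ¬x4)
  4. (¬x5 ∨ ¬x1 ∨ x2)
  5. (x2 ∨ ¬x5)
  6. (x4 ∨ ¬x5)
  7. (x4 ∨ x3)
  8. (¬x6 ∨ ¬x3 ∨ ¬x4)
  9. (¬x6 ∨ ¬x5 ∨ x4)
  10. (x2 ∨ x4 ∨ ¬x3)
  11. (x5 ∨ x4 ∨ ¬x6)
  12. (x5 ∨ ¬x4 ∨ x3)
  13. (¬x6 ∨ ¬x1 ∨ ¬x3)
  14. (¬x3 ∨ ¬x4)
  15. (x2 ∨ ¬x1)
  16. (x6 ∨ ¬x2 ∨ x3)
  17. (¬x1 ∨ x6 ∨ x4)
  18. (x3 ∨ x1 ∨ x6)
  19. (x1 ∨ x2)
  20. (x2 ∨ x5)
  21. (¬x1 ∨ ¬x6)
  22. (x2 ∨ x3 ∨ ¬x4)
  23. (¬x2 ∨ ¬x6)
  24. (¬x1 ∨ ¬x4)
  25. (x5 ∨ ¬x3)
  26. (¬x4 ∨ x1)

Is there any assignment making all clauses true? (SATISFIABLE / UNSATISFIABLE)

UNSATISFIABLE

x4 = True:
  propagation gives x3=False, x5=True, x2=True, x6=True; an empty clause results — contradiction.
x4 = False:
  propagation gives x5=False, x3=True; an empty clause results — contradiction.
Every branch closes, so no satisfying assignment exists.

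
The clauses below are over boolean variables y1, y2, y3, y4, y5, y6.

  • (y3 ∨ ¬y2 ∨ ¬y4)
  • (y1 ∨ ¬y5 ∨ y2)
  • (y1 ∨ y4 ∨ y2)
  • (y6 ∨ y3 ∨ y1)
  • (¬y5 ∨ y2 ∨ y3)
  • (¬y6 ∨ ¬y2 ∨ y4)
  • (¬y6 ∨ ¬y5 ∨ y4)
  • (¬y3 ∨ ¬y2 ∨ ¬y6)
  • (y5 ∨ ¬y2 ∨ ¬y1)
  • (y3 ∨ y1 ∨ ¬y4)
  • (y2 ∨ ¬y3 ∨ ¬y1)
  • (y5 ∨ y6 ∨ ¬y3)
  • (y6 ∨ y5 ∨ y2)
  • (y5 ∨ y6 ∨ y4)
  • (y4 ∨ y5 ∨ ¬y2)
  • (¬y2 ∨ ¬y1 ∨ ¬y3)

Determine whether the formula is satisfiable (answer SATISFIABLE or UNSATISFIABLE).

Branch on y1: take y1 = False.
Try y2 = True.
Branch on y3: take y3 = True.
  then y6 is forced to False.
  then y5 is forced to True.
y4 is now unconstrained; take y4 = True.
Every clause has at least one true literal under this assignment.
So y1=F, y2=T, y3=T, y4=T, y5=T, y6=F is a satisfying assignment.

SATISFIABLE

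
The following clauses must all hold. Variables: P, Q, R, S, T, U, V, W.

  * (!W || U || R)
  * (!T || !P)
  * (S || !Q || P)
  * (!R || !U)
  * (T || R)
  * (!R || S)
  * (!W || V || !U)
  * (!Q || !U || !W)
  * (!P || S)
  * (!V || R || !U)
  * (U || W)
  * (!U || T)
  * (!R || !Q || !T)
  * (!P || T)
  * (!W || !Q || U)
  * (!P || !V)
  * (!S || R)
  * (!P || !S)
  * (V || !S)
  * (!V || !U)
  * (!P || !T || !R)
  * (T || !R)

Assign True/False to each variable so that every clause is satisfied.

Pure literal: Q appears only negated; assign Q = False.
Set P = False and propagate.
Try R = True.
  then U is forced to False.
  then S is forced to True.
  then W is forced to True.
  then V is forced to True.
  then T is forced to True.
Every clause has at least one true literal under this assignment.

P=F, Q=F, R=T, S=T, T=T, U=F, V=T, W=T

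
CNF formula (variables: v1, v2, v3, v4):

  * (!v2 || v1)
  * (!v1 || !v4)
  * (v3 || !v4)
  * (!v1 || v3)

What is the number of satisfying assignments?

5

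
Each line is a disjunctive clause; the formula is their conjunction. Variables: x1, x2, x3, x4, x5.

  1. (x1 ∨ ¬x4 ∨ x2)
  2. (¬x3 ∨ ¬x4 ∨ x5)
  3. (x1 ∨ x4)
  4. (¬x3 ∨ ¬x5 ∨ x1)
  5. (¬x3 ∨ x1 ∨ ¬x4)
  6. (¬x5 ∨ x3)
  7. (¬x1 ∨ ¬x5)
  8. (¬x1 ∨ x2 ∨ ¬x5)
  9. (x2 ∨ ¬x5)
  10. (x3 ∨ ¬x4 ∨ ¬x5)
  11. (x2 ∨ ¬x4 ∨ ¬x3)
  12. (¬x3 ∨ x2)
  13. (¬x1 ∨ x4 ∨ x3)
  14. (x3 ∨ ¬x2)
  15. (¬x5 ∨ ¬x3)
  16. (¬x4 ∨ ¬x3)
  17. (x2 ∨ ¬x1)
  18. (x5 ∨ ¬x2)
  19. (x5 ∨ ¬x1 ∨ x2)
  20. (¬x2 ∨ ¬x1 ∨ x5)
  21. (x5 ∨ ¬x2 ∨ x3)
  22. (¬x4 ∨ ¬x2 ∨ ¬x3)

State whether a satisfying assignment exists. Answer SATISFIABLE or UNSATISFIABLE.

UNSATISFIABLE

x3 = True:
  propagation gives x2=True, x5=False; an empty clause results — contradiction.
x3 = False:
  propagation gives x5=False, x2=False, x1=False, x4=False; an empty clause results — contradiction.
Every branch closes, so no satisfying assignment exists.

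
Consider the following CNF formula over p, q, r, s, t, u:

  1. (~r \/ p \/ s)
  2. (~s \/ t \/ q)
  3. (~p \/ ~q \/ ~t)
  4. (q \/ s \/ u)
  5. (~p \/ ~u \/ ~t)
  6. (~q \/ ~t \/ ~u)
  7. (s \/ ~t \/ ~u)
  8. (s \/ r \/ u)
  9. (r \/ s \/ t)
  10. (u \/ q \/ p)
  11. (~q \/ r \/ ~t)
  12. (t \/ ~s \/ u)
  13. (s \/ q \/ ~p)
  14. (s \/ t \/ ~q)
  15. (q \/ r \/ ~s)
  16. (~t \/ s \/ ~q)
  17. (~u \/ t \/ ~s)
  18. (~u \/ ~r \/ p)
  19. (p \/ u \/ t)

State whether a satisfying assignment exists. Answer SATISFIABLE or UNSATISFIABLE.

SATISFIABLE

Branch on p: take p = False.
Set q = True and propagate.
For the remaining variables, r = True, s = True, t = True, u = False works.
Every clause has at least one true literal under this assignment.
So p=False, q=True, r=True, s=True, t=True, u=False is a satisfying assignment.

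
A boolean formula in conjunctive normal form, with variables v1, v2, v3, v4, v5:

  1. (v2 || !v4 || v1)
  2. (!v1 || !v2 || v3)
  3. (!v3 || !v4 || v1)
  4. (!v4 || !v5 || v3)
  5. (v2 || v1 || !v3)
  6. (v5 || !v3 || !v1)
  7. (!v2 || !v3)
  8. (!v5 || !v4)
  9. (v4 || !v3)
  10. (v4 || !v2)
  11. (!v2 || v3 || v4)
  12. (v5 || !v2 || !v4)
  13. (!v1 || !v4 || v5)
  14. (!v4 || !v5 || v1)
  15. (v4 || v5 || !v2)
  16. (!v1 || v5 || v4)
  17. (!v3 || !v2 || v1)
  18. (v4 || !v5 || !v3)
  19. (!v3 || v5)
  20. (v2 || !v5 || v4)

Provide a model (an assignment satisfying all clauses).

v1=False, v2=False, v3=False, v4=False, v5=False

Check each clause:
  1. (v1 || v2 || !v4) — !v4 is true.
  2. (!v2 || !v1 || v3) — !v2 is true.
  3. (!v3 || v1 || !v4) — !v4 is true.
  4. (!v5 || v3 || !v4) — !v4 is true.
  5. (!v3 || v1 || v2) — !v3 is true.
  6. (!v3 || !v1 || v5) — !v3 is true.
  7. (!v2 || !v3) — !v3 is true.
  8. (!v4 || !v5) — !v5 is true.
  9. (v4 || !v3) — !v3 is true.
  10. (!v2 || v4) — !v2 is true.
  11. (v4 || !v2 || v3) — !v2 is true.
  12. (!v2 || v5 || !v4) — !v4 is true.
  13. (v5 || !v1 || !v4) — !v4 is true.
  14. (!v4 || v1 || !v5) — !v5 is true.
  15. (!v2 || v4 || v5) — !v2 is true.
  16. (!v1 || v5 || v4) — !v1 is true.
  17. (!v3 || !v2 || v1) — !v3 is true.
  18. (!v5 || !v3 || v4) — !v5 is true.
  19. (v5 || !v3) — !v3 is true.
  20. (v2 || !v5 || v4) — !v5 is true.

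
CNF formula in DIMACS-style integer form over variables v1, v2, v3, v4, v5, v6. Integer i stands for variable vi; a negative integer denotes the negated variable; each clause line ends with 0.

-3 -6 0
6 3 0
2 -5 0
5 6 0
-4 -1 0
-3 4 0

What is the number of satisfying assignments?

10

Case analysis on v3 and v6:
  v3=T, v6=T: a clause becomes empty — 0.
  v3=T, v6=F: remaining (v1,v2,v4,v5) ∈ {(F,T,T,T)} — 1.
  v3=F, v6=T: 9 of the 16 assignments to (v1,v2,v4,v5) work.
  v3=F, v6=F: a clause becomes empty — 0.
Total: 0 + 1 + 9 + 0 = 10.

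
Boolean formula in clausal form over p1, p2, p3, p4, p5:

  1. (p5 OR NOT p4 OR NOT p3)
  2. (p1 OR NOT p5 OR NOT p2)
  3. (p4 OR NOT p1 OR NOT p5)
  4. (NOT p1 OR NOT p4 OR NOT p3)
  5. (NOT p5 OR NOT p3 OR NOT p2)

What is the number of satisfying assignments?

18

Split on p5, then p1.
  p5=T, p1=T: remaining (p2,p3,p4) ∈ {(F,F,T); (T,F,T)} — 2.
  p5=T, p1=F: remaining (p2,p3,p4) ∈ {(F,F,F); (F,F,T); (F,T,F); (F,T,T)} — 4.
  p5=F, p1=T: p2 free; 3 ways for (p3,p4) × 2^1 = 6.
  p5=F, p1=F: p2 free; 3 ways for (p3,p4) × 2^1 = 6.
Total: 2 + 4 + 6 + 6 = 18.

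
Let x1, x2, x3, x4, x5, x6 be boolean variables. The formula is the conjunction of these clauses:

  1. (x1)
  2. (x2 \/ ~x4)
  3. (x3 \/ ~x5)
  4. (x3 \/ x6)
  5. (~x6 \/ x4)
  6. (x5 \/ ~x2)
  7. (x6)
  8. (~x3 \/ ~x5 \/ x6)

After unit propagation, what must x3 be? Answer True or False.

True

(x1) stands alone — x1 = True.
Unit clause (x6) sets x6 = True.
(~x6 \/ x4): since x6 = True, the clause reduces to (x4). x4 = True.
From (~x4 \/ x2) and x4 = True: x2 = True.
From (x5 \/ ~x2) and x2 = True: x5 = True.
(x3 \/ ~x5) with x5 = True leaves only x3, so x3 = True.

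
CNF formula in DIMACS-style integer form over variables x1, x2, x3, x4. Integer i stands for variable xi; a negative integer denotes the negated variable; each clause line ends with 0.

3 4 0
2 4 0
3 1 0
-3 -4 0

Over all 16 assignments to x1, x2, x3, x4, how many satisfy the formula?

The models are:
  x1=0 x2=1 x3=1 x4=0
  x1=1 x2=0 x3=0 x4=1
  x1=1 x2=1 x3=0 x4=1
  x1=1 x2=1 x3=1 x4=0
Count: 4.

4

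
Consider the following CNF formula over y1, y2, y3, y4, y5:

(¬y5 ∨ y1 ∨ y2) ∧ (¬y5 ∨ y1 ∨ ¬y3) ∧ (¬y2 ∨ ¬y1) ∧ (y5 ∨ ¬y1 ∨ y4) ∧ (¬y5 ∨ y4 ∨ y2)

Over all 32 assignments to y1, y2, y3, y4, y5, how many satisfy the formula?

14

Case analysis on y1 and y5:
  y1=T, y5=T: remaining (y2,y3,y4) ∈ {(F,F,T); (F,T,T)} — 2.
  y1=T, y5=F: remaining (y2,y3,y4) ∈ {(F,F,T); (F,T,T)} — 2.
  y1=F, y5=T: remaining (y2,y3,y4) ∈ {(T,F,F); (T,F,T)} — 2.
  y1=F, y5=F: y2, y3, y4 free → 2^3 = 8.
Total: 2 + 2 + 2 + 8 = 14.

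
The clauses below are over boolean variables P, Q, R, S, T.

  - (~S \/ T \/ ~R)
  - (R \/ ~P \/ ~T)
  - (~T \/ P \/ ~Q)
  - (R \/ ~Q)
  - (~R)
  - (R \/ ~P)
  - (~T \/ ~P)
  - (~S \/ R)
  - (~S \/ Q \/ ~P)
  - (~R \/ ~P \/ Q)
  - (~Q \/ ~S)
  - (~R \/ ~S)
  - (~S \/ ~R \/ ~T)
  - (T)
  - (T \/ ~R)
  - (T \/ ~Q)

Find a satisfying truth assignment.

P = False  Q = False  R = False  S = False  T = True

The clause (~R) is unit: R must be False.
The clause (~Q) is unit: Q must be False.
The clause (~P) is unit: P must be False.
The clause (~S) is unit: S must be False.
Unit propagation: (T) forces T = True.
Every clause has at least one true literal under this assignment.
Check each clause:
  1. (~S \/ T \/ ~R) — ~R is true.
  2. (~T \/ ~P \/ R) — ~P is true.
  3. (~Q \/ P \/ ~T) — ~Q is true.
  4. (~Q \/ R) — ~Q is true.
  5. (~R) — ~R is true.
  6. (~P \/ R) — ~P is true.
  7. (~T \/ ~P) — ~P is true.
  8. (R \/ ~S) — ~S is true.
  9. (~P \/ ~S \/ Q) — ~S is true.
  10. (Q \/ ~R \/ ~P) — ~R is true.
  11. (~Q \/ ~S) — ~S is true.
  12. (~R \/ ~S) — ~S is true.
  13. (~T \/ ~S \/ ~R) — ~S is true.
  14. (T) — T is true.
  15. (~R \/ T) — ~R is true.
  16. (T \/ ~Q) — T is true.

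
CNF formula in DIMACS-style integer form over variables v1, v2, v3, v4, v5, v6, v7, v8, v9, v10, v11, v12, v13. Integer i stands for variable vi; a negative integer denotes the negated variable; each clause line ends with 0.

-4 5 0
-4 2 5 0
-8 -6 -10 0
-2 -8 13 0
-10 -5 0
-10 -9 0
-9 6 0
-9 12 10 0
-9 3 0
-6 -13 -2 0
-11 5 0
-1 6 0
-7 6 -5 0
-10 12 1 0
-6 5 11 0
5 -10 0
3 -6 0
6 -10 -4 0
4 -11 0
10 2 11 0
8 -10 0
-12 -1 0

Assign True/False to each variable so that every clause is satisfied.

v3 occurs only positively in the remaining clauses — set v3 = True.
v7 occurs only negated in the remaining clauses — set v7 = False.
Branch on v1: take v1 = False.
For the remaining variables, v2 = False, v4 = True, v5 = True, v6 = False, v8 = False, v9 = False, v10 = False, v11 = True, v12 = True, v13 = False works.
Check each clause:
  1. (v5 OR NOT v4) — v5 is true.
  2. (v5 OR NOT v4 OR v2) — v5 is true.
  3. (NOT v6 OR NOT v10 OR NOT v8) — NOT v8 is true.
  4. (NOT v8 OR v13 OR NOT v2) — NOT v8 is true.
  5. (NOT v5 OR NOT v10) — NOT v10 is true.
  6. (NOT v9 OR NOT v10) — NOT v10 is true.
  7. (NOT v9 OR v6) — NOT v9 is true.
  8. (v10 OR v12 OR NOT v9) — v12 is true.
  9. (NOT v9 OR v3) — v3 is true.
  10. (NOT v2 OR NOT v6 OR NOT v13) — NOT v6 is true.
  11. (v5 OR NOT v11) — v5 is true.
  12. (v6 OR NOT v1) — NOT v1 is true.
  13. (v6 OR NOT v7 OR NOT v5) — NOT v7 is true.
  14. (NOT v10 OR v12 OR v1) — v12 is true.
  15. (v5 OR v11 OR NOT v6) — NOT v6 is true.
  16. (NOT v10 OR v5) — v5 is true.
  17. (v3 OR NOT v6) — NOT v6 is true.
  18. (NOT v4 OR v6 OR NOT v10) — NOT v10 is true.
  19. (NOT v11 OR v4) — v4 is true.
  20. (v11 OR v2 OR v10) — v11 is true.
  21. (v8 OR NOT v10) — NOT v10 is true.
  22. (NOT v12 OR NOT v1) — NOT v1 is true.

v1=False, v2=False, v3=True, v4=True, v5=True, v6=False, v7=False, v8=False, v9=False, v10=False, v11=True, v12=True, v13=False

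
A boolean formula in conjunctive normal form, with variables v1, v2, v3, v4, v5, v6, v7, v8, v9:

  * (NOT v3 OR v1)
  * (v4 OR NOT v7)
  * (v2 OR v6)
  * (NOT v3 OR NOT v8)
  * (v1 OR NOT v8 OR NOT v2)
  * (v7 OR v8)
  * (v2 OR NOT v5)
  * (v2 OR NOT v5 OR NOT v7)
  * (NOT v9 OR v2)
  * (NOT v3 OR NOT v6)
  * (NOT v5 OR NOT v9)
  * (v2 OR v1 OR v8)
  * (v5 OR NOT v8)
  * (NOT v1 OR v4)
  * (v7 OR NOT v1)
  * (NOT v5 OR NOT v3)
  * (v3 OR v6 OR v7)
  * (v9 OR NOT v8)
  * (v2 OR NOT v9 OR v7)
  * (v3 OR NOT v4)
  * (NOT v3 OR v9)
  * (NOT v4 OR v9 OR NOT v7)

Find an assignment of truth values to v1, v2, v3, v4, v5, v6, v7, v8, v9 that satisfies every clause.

v1=T, v2=T, v3=T, v4=T, v5=F, v6=F, v7=T, v8=F, v9=T

Branch on v1: take v1 = True.
  then v4 is forced to True.
  then v7 is forced to True.
  then v3 is forced to True.
  then v8 is forced to False.
  then v6 is forced to False.
  then v2 is forced to True.
  then v5 is forced to False.
  then v9 is forced to True.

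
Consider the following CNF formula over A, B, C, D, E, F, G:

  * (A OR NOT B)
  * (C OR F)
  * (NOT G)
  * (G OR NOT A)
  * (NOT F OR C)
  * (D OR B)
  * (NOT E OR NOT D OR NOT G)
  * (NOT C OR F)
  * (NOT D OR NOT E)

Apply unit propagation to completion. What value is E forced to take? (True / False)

False

(NOT G) stands alone — G = False.
(NOT A OR G) with G = False leaves only NOT A, so A = False.
(A OR NOT B) with A = False leaves only NOT B, so B = False.
(D OR B) with B = False leaves only D, so D = True.
From (NOT E OR NOT D) and D = True: E = False.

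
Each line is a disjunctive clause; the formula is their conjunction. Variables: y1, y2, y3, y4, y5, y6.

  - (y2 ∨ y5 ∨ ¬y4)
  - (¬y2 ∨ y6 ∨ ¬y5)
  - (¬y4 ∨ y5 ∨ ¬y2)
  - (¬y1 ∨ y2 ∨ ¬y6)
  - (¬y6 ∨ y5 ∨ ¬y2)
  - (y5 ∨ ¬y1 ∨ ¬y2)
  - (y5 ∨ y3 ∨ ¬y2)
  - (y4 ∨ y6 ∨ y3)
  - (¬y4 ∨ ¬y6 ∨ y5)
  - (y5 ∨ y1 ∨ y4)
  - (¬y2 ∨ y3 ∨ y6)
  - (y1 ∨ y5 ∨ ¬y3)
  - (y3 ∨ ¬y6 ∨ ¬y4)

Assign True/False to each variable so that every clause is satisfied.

y1=1, y2=0, y3=1, y4=0, y5=0, y6=0

Try y1 = True.
Set y2 = False and propagate.
  then y6 is forced to False.
For the remaining variables, y3 = True, y4 = False, y5 = False works.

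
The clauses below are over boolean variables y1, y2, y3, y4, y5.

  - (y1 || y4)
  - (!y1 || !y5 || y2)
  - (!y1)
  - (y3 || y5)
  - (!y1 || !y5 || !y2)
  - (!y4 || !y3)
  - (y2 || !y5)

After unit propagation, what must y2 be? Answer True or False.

True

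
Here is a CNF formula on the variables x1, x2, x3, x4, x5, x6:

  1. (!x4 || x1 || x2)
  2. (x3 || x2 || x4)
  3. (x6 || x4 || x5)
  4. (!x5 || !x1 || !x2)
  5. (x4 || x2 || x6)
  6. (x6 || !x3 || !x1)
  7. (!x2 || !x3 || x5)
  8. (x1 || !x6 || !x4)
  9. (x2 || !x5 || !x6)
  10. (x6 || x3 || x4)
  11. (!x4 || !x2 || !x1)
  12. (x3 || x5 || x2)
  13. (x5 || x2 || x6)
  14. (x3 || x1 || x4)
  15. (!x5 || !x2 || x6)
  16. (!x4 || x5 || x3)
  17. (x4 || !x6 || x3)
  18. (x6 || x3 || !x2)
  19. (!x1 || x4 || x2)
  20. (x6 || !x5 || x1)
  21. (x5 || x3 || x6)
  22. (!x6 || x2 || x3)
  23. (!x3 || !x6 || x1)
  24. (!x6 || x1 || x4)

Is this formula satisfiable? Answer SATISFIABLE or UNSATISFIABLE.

SATISFIABLE

Try x1 = True.
Try x2 = False.
  then x4 is forced to True.
The remaining clauses are satisfied by x3 = True, x5 = False, x6 = True.
Every clause has at least one true literal under this assignment.
So x1=1  x2=0  x3=1  x4=1  x5=0  x6=1 is a satisfying assignment.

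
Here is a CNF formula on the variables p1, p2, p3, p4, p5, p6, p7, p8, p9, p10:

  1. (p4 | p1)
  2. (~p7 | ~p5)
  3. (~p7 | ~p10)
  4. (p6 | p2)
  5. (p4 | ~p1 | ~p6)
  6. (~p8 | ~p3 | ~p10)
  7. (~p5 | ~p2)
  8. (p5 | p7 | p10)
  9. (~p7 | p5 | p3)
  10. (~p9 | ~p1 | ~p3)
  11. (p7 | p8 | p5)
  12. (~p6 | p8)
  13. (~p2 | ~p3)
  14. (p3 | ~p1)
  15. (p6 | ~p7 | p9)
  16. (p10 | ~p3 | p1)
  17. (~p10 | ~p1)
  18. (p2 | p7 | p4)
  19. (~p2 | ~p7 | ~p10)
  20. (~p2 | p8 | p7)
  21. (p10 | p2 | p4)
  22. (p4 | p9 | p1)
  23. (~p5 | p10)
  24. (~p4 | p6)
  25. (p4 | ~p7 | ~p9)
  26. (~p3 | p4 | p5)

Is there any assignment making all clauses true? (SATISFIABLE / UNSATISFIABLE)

Try p1 = False.
  then p4 is forced to True.
  then p6 is forced to True.
  then p8 is forced to True.
Branch on p2: take p2 = False.
For the remaining variables, p3 = False, p5 = True, p7 = False, p9 = False, p10 = True works.
Every clause has at least one true literal under this assignment.
So p1 = F, p2 = F, p3 = F, p4 = T, p5 = T, p6 = T, p7 = F, p8 = T, p9 = F, p10 = T is a satisfying assignment.

SATISFIABLE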